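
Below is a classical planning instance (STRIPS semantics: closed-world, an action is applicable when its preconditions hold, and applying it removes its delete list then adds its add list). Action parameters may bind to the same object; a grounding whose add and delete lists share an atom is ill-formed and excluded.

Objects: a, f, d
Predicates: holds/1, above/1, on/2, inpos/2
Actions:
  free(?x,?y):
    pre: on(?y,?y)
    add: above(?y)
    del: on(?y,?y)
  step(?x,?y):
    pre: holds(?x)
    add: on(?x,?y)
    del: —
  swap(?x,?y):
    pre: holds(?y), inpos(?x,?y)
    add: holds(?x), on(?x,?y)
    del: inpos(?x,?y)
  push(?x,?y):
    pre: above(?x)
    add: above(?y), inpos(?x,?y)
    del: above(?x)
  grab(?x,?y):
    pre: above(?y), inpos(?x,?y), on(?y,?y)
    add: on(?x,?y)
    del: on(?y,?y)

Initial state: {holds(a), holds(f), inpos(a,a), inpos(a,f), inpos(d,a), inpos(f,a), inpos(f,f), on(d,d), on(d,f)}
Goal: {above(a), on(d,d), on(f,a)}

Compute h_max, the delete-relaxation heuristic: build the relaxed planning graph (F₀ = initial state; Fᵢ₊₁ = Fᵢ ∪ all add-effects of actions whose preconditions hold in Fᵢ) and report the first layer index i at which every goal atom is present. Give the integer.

2

F0 = init (9 atoms)
F1 = F0 ∪ {above(d), holds(d), on(a,a), on(a,d), on(a,f), on(d,a), on(f,a), on(f,d), on(f,f)}  (18 atoms)
F2 = F1 ∪ {above(a), above(f), inpos(d,f)}  (21 atoms)
goal ⊆ F2  ⇒  h_max = 2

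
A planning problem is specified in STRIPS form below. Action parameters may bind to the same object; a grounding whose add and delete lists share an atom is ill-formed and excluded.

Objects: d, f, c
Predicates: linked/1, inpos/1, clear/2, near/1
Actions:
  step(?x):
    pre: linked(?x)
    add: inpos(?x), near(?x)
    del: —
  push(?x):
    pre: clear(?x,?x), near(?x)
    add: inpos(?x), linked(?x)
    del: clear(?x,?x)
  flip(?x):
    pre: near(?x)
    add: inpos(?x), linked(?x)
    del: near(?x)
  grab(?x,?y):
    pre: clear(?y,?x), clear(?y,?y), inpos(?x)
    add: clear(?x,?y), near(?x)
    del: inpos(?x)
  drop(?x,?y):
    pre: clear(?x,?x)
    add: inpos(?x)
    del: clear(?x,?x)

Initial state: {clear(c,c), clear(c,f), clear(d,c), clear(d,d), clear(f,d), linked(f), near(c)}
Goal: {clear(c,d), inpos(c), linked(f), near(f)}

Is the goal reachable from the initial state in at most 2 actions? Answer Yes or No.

No

1. step(f)  →  {clear(c,c), clear(c,f), clear(d,c), clear(d,d), clear(f,d), inpos(f), linked(f), near(c), near(f)}
2. push(c)  →  {clear(c,f), clear(d,c), clear(d,d), clear(f,d), inpos(c), inpos(f), linked(c), linked(f), near(c), near(f)}
3. grab(c,d)  →  {clear(c,d), clear(c,f), clear(d,c), clear(d,d), clear(f,d), inpos(f), linked(c), linked(f), near(c), near(f)}
4. step(c)  →  {clear(c,d), clear(c,f), clear(d,c), clear(d,d), clear(f,d), inpos(c), inpos(f), linked(c), linked(f), near(c), near(f)}
optimal plan length = 4; 4 > 2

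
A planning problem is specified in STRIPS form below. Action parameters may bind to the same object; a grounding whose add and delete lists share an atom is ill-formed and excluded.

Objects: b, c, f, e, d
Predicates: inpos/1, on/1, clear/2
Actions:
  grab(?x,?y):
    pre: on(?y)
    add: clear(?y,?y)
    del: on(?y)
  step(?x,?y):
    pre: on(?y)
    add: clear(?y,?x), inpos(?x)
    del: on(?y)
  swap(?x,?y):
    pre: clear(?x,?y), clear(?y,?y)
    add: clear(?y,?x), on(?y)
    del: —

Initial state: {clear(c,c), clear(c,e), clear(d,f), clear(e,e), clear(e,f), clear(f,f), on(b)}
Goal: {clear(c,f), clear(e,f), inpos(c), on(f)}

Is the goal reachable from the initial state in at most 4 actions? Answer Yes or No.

Yes

1. step(c,b)  →  {clear(b,c), clear(c,c), clear(c,e), clear(d,f), clear(e,e), clear(e,f), clear(f,f), inpos(c)}
2. swap(b,c)  →  {clear(b,c), clear(c,b), clear(c,c), clear(c,e), clear(d,f), clear(e,e), clear(e,f), clear(f,f), inpos(c), on(c)}
3. step(f,c)  →  {clear(b,c), clear(c,b), clear(c,c), clear(c,e), clear(c,f), clear(d,f), clear(e,e), clear(e,f), clear(f,f), inpos(c), inpos(f)}
4. swap(c,f)  →  {clear(b,c), clear(c,b), clear(c,c), clear(c,e), clear(c,f), clear(d,f), clear(e,e), clear(e,f), clear(f,c), clear(f,f), inpos(c), inpos(f), on(f)}
optimal plan length = 4; 4 ≤ 4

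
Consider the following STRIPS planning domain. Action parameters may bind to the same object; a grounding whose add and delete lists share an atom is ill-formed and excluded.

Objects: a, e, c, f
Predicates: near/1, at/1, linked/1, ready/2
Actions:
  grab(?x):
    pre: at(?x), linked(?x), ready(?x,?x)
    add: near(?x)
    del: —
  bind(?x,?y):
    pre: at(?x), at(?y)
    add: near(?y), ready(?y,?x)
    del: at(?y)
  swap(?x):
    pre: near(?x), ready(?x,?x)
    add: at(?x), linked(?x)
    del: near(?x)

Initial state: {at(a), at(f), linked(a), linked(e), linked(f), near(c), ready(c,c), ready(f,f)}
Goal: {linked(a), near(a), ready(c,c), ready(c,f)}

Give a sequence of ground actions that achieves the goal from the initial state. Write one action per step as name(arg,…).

1. bind(a,a)  →  {at(f), linked(a), linked(e), linked(f), near(a), near(c), ready(a,a), ready(c,c), ready(f,f)}
2. swap(c)  →  {at(c), at(f), linked(a), linked(c), linked(e), linked(f), near(a), ready(a,a), ready(c,c), ready(f,f)}
3. bind(f,c)  →  {at(f), linked(a), linked(c), linked(e), linked(f), near(a), near(c), ready(a,a), ready(c,c), ready(c,f), ready(f,f)}

bind(a,a); swap(c); bind(f,c)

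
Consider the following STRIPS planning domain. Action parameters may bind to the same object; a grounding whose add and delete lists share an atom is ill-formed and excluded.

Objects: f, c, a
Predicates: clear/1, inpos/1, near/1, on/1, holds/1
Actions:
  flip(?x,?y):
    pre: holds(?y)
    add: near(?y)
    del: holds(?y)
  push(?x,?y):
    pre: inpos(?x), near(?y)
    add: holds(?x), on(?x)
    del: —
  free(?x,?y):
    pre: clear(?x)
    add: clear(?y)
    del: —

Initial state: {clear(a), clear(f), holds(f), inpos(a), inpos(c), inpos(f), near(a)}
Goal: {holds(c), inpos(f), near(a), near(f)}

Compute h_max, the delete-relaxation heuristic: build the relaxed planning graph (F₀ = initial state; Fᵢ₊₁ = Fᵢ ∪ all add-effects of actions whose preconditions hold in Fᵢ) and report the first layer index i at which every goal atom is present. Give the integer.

1

F0 = init (7 atoms)
F1 = F0 ∪ {clear(c), holds(a), holds(c), near(f), on(a), on(c), on(f)}  (14 atoms)
goal ⊆ F1  ⇒  h_max = 1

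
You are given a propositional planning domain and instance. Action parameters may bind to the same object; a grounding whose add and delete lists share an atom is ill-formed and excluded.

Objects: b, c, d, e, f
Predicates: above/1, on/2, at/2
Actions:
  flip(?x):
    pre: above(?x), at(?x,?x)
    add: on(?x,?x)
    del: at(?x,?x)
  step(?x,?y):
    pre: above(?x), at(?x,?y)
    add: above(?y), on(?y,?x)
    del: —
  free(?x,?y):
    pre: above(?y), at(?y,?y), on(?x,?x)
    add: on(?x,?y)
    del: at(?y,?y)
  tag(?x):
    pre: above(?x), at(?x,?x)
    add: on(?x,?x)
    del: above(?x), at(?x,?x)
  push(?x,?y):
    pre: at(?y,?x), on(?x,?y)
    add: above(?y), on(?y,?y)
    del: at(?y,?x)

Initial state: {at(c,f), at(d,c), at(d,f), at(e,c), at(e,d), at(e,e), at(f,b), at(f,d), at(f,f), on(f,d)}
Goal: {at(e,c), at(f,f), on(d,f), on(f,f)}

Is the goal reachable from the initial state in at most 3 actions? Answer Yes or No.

1. push(f,d)  →  {above(d), at(c,f), at(d,c), at(e,c), at(e,d), at(e,e), at(f,b), at(f,d), at(f,f), on(d,d), on(f,d)}
2. step(d,c)  →  {above(c), above(d), at(c,f), at(d,c), at(e,c), at(e,d), at(e,e), at(f,b), at(f,d), at(f,f), on(c,d), on(d,d), on(f,d)}
3. step(c,f)  →  {above(c), above(d), above(f), at(c,f), at(d,c), at(e,c), at(e,d), at(e,e), at(f,b), at(f,d), at(f,f), on(c,d), on(d,d), on(f,c), on(f,d)}
4. step(f,d)  →  {above(c), above(d), above(f), at(c,f), at(d,c), at(e,c), at(e,d), at(e,e), at(f,b), at(f,d), at(f,f), on(c,d), on(d,d), on(d,f), on(f,c), on(f,d)}
5. step(f,f)  →  {above(c), above(d), above(f), at(c,f), at(d,c), at(e,c), at(e,d), at(e,e), at(f,b), at(f,d), at(f,f), on(c,d), on(d,d), on(d,f), on(f,c), on(f,d), on(f,f)}
optimal plan length = 5; 5 > 3

No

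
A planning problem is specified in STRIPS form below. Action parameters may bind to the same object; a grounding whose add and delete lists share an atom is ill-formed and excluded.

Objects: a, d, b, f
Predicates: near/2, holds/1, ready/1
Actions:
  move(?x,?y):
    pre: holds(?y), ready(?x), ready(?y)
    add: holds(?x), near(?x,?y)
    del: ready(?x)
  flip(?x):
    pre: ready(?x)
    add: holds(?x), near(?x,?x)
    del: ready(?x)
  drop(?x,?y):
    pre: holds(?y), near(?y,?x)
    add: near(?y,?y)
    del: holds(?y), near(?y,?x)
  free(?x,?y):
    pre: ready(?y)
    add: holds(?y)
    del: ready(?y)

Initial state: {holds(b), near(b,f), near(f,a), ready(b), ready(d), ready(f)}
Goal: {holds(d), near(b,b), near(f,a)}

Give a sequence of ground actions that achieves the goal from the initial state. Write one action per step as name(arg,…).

move(d,b); move(b,b)

1. move(d,b)  →  {holds(b), holds(d), near(b,f), near(d,b), near(f,a), ready(b), ready(f)}
2. move(b,b)  →  {holds(b), holds(d), near(b,b), near(b,f), near(d,b), near(f,a), ready(f)}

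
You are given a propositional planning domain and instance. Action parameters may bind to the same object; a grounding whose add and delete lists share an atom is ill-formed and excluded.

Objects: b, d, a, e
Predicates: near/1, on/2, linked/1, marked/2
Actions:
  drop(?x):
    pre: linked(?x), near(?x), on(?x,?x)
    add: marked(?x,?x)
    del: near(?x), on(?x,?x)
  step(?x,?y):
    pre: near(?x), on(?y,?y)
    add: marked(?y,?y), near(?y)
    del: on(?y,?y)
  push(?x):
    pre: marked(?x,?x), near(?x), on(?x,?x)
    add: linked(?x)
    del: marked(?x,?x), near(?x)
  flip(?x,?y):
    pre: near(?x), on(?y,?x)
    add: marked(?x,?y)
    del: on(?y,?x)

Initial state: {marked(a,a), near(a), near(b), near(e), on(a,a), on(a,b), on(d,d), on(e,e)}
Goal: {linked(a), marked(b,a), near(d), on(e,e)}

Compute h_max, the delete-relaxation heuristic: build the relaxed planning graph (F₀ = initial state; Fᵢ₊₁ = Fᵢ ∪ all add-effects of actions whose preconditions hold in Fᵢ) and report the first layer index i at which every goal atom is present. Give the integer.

1

F0 = init (8 atoms)
F1 = F0 ∪ {linked(a), marked(b,a), marked(d,d), marked(e,e), near(d)}  (13 atoms)
goal ⊆ F1  ⇒  h_max = 1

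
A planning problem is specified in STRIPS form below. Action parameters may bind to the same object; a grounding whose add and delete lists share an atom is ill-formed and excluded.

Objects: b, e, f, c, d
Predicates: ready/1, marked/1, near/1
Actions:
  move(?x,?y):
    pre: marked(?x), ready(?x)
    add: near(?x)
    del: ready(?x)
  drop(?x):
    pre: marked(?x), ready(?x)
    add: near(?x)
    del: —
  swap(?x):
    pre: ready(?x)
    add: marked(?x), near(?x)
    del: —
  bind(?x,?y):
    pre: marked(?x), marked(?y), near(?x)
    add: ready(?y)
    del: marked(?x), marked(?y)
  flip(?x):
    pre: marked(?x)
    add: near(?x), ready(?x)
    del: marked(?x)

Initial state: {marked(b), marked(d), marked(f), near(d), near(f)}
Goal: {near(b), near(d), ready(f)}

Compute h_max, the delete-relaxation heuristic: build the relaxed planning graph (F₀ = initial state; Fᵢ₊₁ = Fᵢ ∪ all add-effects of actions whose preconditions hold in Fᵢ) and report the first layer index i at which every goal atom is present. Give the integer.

F0 = init (5 atoms)
F1 = F0 ∪ {near(b), ready(b), ready(d), ready(f)}  (9 atoms)
goal ⊆ F1  ⇒  h_max = 1

1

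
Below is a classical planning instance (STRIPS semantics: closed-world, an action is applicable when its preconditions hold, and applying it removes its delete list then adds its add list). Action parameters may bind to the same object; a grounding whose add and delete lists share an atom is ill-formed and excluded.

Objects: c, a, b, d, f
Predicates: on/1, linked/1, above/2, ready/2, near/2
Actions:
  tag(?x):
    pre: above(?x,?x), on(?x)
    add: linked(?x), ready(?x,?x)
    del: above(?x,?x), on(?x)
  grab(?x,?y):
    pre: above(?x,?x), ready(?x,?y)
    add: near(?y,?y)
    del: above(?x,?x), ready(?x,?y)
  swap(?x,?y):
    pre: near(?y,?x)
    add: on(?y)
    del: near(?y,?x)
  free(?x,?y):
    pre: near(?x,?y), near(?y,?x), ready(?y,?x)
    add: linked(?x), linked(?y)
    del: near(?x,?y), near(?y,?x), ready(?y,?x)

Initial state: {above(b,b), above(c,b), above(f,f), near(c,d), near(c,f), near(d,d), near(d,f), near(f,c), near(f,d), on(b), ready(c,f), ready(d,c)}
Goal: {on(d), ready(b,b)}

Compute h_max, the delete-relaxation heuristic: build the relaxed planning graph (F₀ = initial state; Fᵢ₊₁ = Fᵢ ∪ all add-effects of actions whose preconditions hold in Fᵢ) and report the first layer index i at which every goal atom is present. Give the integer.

1

F0 = init (12 atoms)
F1 = F0 ∪ {linked(b), linked(c), linked(f), on(c), on(d), on(f), ready(b,b)}  (19 atoms)
goal ⊆ F1  ⇒  h_max = 1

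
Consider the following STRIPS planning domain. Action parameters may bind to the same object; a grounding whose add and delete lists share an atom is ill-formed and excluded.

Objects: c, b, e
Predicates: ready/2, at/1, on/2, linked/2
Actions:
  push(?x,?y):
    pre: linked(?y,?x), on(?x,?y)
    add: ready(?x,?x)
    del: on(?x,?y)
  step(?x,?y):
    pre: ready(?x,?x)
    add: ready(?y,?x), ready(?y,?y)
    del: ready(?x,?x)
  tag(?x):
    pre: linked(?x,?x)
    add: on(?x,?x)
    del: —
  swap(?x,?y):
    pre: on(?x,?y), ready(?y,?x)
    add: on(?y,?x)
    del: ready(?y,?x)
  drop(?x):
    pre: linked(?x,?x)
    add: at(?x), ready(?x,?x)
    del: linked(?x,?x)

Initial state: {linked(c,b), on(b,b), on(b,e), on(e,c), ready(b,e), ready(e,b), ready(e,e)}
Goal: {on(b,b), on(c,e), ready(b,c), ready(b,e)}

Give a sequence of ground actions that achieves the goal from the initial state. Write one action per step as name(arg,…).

1. step(e,c)  →  {linked(c,b), on(b,b), on(b,e), on(e,c), ready(b,e), ready(c,c), ready(c,e), ready(e,b)}
2. step(c,b)  →  {linked(c,b), on(b,b), on(b,e), on(e,c), ready(b,b), ready(b,c), ready(b,e), ready(c,e), ready(e,b)}
3. swap(e,c)  →  {linked(c,b), on(b,b), on(b,e), on(c,e), on(e,c), ready(b,b), ready(b,c), ready(b,e), ready(e,b)}

step(e,c); step(c,b); swap(e,c)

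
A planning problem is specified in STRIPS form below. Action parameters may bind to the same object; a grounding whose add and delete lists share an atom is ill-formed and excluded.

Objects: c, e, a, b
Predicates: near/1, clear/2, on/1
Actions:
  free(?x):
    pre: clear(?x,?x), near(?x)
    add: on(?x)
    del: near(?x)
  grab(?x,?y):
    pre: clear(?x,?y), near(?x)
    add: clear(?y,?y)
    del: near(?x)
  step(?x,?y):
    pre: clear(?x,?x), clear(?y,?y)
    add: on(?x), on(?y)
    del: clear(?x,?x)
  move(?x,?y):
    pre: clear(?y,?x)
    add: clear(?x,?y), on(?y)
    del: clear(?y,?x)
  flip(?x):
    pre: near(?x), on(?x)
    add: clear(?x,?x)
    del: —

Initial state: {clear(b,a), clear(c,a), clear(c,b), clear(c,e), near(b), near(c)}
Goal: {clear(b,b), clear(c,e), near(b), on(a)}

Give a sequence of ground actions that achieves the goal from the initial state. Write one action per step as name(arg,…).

grab(c,b); move(a,c); move(c,a)

1. grab(c,b)  →  {clear(b,a), clear(b,b), clear(c,a), clear(c,b), clear(c,e), near(b)}
2. move(a,c)  →  {clear(a,c), clear(b,a), clear(b,b), clear(c,b), clear(c,e), near(b), on(c)}
3. move(c,a)  →  {clear(b,a), clear(b,b), clear(c,a), clear(c,b), clear(c,e), near(b), on(a), on(c)}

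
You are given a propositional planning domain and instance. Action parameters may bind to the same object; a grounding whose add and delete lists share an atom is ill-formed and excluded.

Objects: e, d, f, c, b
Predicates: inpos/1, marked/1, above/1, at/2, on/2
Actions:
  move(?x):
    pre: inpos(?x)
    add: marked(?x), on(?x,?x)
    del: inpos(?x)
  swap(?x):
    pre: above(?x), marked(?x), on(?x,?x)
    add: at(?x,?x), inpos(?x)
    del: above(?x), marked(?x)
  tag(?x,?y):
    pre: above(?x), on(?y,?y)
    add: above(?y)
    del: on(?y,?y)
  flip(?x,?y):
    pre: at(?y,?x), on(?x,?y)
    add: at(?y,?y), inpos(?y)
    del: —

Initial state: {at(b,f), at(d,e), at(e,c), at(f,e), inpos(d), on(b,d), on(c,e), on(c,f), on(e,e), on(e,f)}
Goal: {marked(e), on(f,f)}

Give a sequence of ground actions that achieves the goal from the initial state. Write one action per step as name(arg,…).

flip(e,f); move(f); flip(c,e); move(e)

1. flip(e,f)  →  {at(b,f), at(d,e), at(e,c), at(f,e), at(f,f), inpos(d), inpos(f), on(b,d), on(c,e), on(c,f), on(e,e), on(e,f)}
2. move(f)  →  {at(b,f), at(d,e), at(e,c), at(f,e), at(f,f), inpos(d), marked(f), on(b,d), on(c,e), on(c,f), on(e,e), on(e,f), on(f,f)}
3. flip(c,e)  →  {at(b,f), at(d,e), at(e,c), at(e,e), at(f,e), at(f,f), inpos(d), inpos(e), marked(f), on(b,d), on(c,e), on(c,f), on(e,e), on(e,f), on(f,f)}
4. move(e)  →  {at(b,f), at(d,e), at(e,c), at(e,e), at(f,e), at(f,f), inpos(d), marked(e), marked(f), on(b,d), on(c,e), on(c,f), on(e,e), on(e,f), on(f,f)}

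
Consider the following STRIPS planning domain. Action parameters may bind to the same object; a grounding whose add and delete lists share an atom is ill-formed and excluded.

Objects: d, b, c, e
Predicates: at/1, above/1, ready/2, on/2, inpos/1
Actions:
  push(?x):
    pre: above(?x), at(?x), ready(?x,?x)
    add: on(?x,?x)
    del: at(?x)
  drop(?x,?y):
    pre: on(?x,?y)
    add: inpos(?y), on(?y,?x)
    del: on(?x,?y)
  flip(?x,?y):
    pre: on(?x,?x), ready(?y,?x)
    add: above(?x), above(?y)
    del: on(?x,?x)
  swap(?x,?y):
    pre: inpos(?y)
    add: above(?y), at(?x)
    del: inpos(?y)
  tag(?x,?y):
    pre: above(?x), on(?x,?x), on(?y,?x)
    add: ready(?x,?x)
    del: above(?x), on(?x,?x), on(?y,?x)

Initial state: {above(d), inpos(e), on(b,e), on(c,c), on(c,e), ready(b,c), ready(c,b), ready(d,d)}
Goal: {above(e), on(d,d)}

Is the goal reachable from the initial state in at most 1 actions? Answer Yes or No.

1. swap(d,e)  →  {above(d), above(e), at(d), on(b,e), on(c,c), on(c,e), ready(b,c), ready(c,b), ready(d,d)}
2. push(d)  →  {above(d), above(e), on(b,e), on(c,c), on(c,e), on(d,d), ready(b,c), ready(c,b), ready(d,d)}
optimal plan length = 2; 2 > 1

No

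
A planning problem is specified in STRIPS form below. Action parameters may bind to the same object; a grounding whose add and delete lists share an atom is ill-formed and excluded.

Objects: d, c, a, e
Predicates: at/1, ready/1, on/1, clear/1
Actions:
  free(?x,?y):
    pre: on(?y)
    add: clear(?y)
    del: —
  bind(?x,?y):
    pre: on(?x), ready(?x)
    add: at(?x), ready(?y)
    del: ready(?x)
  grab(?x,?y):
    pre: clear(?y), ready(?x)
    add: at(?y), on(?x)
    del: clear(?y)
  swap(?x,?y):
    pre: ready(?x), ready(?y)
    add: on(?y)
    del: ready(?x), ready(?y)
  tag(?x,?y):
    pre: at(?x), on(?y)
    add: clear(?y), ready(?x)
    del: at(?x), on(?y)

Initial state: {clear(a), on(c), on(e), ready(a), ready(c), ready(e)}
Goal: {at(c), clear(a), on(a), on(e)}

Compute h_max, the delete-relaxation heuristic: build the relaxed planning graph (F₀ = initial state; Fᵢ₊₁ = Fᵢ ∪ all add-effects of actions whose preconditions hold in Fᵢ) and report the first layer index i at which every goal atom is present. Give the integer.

1

F0 = init (6 atoms)
F1 = F0 ∪ {at(a), at(c), at(e), clear(c), clear(e), on(a), ready(d)}  (13 atoms)
goal ⊆ F1  ⇒  h_max = 1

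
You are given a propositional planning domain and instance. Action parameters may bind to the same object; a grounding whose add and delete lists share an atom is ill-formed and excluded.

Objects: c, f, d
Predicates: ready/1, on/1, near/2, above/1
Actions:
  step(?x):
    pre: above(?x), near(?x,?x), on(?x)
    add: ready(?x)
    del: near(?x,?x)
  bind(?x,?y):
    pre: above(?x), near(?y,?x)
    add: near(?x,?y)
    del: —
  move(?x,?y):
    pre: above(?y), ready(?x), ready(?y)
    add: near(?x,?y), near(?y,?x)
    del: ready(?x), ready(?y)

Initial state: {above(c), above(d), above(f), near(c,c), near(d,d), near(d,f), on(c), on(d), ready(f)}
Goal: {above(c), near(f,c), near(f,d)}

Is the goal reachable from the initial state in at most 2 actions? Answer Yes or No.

1. step(c)  →  {above(c), above(d), above(f), near(d,d), near(d,f), on(c), on(d), ready(c), ready(f)}
2. bind(f,d)  →  {above(c), above(d), above(f), near(d,d), near(d,f), near(f,d), on(c), on(d), ready(c), ready(f)}
3. move(c,f)  →  {above(c), above(d), above(f), near(c,f), near(d,d), near(d,f), near(f,c), near(f,d), on(c), on(d)}
optimal plan length = 3; 3 > 2

No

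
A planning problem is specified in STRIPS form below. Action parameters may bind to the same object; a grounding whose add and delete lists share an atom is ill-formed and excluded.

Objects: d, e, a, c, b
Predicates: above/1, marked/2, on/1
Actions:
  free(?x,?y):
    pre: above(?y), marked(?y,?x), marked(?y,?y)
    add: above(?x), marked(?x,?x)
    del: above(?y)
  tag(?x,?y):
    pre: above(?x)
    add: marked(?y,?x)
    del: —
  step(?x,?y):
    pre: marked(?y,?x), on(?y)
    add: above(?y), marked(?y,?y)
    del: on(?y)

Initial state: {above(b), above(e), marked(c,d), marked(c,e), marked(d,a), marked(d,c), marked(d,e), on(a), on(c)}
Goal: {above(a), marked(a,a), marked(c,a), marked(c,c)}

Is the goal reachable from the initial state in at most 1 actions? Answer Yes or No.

1. tag(e,a)  →  {above(b), above(e), marked(a,e), marked(c,d), marked(c,e), marked(d,a), marked(d,c), marked(d,e), on(a), on(c)}
2. step(d,c)  →  {above(b), above(c), above(e), marked(a,e), marked(c,c), marked(c,d), marked(c,e), marked(d,a), marked(d,c), marked(d,e), on(a)}
3. step(e,a)  →  {above(a), above(b), above(c), above(e), marked(a,a), marked(a,e), marked(c,c), marked(c,d), marked(c,e), marked(d,a), marked(d,c), marked(d,e)}
4. tag(a,c)  →  {above(a), above(b), above(c), above(e), marked(a,a), marked(a,e), marked(c,a), marked(c,c), marked(c,d), marked(c,e), marked(d,a), marked(d,c), marked(d,e)}
optimal plan length = 4; 4 > 1

No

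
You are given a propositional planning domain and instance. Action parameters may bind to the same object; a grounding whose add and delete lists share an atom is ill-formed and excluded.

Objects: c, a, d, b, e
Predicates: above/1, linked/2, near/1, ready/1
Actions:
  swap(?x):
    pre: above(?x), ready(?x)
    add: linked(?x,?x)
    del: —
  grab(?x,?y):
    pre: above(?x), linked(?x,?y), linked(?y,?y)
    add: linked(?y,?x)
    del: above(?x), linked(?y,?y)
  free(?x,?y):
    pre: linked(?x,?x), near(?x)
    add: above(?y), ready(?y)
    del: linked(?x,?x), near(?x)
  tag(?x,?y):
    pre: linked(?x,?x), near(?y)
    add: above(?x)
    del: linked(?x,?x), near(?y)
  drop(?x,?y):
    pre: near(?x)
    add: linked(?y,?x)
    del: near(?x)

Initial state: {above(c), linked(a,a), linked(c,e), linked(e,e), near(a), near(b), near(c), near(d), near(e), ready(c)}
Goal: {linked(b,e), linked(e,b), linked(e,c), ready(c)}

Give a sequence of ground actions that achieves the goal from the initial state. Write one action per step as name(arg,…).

1. grab(c,e)  →  {linked(a,a), linked(c,e), linked(e,c), near(a), near(b), near(c), near(d), near(e), ready(c)}
2. drop(b,e)  →  {linked(a,a), linked(c,e), linked(e,b), linked(e,c), near(a), near(c), near(d), near(e), ready(c)}
3. drop(e,b)  →  {linked(a,a), linked(b,e), linked(c,e), linked(e,b), linked(e,c), near(a), near(c), near(d), ready(c)}

grab(c,e); drop(b,e); drop(e,b)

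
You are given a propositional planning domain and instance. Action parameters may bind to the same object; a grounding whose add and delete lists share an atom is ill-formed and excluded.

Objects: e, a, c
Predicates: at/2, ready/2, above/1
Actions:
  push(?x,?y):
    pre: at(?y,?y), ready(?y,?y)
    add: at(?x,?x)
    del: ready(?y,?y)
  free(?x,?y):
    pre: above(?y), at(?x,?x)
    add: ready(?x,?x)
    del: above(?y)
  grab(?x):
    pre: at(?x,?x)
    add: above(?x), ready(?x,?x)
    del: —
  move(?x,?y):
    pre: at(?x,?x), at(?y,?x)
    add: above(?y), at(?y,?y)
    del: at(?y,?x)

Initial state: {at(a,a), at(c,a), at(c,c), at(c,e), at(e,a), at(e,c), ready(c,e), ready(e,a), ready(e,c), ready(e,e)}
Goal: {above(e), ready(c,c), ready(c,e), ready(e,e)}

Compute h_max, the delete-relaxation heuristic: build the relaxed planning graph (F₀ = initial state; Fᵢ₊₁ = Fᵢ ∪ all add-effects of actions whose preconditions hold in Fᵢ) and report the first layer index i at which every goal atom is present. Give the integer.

1

F0 = init (10 atoms)
F1 = F0 ∪ {above(a), above(c), above(e), at(e,e), ready(a,a), ready(c,c)}  (16 atoms)
goal ⊆ F1  ⇒  h_max = 1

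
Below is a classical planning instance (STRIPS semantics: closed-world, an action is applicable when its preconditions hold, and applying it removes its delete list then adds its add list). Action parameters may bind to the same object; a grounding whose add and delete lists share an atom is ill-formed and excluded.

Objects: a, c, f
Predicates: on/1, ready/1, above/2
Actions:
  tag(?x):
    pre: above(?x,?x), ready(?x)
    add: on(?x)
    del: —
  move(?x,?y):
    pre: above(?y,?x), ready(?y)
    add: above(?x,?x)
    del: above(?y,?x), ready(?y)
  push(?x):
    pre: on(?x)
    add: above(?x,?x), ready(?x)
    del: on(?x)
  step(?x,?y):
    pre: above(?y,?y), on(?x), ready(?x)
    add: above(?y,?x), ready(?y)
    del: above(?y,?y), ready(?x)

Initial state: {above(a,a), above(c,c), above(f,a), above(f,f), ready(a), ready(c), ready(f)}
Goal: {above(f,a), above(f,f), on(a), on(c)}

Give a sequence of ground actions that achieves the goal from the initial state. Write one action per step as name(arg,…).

1. tag(a)  →  {above(a,a), above(c,c), above(f,a), above(f,f), on(a), ready(a), ready(c), ready(f)}
2. tag(c)  →  {above(a,a), above(c,c), above(f,a), above(f,f), on(a), on(c), ready(a), ready(c), ready(f)}

tag(a); tag(c)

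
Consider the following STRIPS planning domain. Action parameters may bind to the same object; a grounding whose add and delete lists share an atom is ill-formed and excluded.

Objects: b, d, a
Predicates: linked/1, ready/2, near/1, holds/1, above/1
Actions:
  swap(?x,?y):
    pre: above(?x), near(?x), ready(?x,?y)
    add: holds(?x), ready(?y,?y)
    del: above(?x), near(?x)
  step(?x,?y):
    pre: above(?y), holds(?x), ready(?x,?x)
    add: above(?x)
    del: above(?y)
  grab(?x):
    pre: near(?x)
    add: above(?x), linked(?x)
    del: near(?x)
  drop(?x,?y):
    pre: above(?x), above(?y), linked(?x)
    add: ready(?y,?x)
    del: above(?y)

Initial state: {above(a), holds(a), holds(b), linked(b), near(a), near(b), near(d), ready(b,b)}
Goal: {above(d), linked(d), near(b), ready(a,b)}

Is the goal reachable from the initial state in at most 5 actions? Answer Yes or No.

1. step(b,a)  →  {above(b), holds(a), holds(b), linked(b), near(a), near(b), near(d), ready(b,b)}
2. grab(d)  →  {above(b), above(d), holds(a), holds(b), linked(b), linked(d), near(a), near(b), ready(b,b)}
3. grab(a)  →  {above(a), above(b), above(d), holds(a), holds(b), linked(a), linked(b), linked(d), near(b), ready(b,b)}
4. drop(b,a)  →  {above(b), above(d), holds(a), holds(b), linked(a), linked(b), linked(d), near(b), ready(a,b), ready(b,b)}
optimal plan length = 4; 4 ≤ 5

Yes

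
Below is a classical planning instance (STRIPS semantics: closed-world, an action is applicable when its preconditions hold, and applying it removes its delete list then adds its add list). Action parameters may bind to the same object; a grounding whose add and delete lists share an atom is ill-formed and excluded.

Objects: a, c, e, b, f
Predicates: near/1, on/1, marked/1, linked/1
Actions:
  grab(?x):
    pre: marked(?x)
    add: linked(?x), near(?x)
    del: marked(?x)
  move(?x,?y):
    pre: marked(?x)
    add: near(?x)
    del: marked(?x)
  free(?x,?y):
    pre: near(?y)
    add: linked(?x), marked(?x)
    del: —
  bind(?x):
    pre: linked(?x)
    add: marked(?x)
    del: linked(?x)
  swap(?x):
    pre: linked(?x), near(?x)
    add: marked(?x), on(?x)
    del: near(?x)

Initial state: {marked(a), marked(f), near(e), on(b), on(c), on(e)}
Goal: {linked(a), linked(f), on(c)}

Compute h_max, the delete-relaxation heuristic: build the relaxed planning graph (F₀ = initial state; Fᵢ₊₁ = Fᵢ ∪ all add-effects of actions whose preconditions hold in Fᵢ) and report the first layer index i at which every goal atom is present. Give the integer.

F0 = init (6 atoms)
F1 = F0 ∪ {linked(a), linked(b), linked(c), linked(e), linked(f), marked(b), marked(c), marked(e), near(a), near(f)}  (16 atoms)
goal ⊆ F1  ⇒  h_max = 1

1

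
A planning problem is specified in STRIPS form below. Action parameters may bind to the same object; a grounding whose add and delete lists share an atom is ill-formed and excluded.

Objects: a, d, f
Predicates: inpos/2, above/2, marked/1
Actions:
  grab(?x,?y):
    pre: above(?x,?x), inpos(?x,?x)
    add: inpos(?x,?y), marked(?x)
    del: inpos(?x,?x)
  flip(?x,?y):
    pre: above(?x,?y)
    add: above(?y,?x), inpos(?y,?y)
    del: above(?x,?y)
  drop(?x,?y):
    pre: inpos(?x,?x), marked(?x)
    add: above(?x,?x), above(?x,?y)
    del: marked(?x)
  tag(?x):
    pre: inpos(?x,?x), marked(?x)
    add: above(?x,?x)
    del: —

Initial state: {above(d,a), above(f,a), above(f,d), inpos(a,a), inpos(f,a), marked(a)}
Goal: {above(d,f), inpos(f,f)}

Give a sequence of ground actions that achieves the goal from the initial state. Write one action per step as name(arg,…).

1. flip(f,a)  →  {above(a,f), above(d,a), above(f,d), inpos(a,a), inpos(f,a), marked(a)}
2. flip(a,f)  →  {above(d,a), above(f,a), above(f,d), inpos(a,a), inpos(f,a), inpos(f,f), marked(a)}
3. flip(f,d)  →  {above(d,a), above(d,f), above(f,a), inpos(a,a), inpos(d,d), inpos(f,a), inpos(f,f), marked(a)}

flip(f,a); flip(a,f); flip(f,d)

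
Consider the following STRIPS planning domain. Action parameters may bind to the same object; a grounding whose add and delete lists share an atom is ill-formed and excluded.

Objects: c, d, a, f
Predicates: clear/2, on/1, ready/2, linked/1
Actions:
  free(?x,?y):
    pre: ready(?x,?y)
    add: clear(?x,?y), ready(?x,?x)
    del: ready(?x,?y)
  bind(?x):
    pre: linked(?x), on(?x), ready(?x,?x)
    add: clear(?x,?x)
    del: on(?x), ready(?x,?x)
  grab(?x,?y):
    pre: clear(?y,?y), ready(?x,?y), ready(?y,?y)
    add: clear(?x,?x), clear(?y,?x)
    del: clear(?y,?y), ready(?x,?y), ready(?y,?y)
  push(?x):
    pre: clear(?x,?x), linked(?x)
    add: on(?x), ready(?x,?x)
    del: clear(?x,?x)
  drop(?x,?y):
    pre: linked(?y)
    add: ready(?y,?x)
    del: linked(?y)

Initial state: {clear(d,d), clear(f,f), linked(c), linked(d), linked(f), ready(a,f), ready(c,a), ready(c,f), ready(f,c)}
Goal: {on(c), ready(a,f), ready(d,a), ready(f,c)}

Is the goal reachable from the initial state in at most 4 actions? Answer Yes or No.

1. drop(a,d)  →  {clear(d,d), clear(f,f), linked(c), linked(f), ready(a,f), ready(c,a), ready(c,f), ready(d,a), ready(f,c)}
2. drop(f,f)  →  {clear(d,d), clear(f,f), linked(c), ready(a,f), ready(c,a), ready(c,f), ready(d,a), ready(f,c), ready(f,f)}
3. grab(c,f)  →  {clear(c,c), clear(d,d), clear(f,c), linked(c), ready(a,f), ready(c,a), ready(d,a), ready(f,c)}
4. push(c)  →  {clear(d,d), clear(f,c), linked(c), on(c), ready(a,f), ready(c,a), ready(c,c), ready(d,a), ready(f,c)}
optimal plan length = 4; 4 ≤ 4

Yes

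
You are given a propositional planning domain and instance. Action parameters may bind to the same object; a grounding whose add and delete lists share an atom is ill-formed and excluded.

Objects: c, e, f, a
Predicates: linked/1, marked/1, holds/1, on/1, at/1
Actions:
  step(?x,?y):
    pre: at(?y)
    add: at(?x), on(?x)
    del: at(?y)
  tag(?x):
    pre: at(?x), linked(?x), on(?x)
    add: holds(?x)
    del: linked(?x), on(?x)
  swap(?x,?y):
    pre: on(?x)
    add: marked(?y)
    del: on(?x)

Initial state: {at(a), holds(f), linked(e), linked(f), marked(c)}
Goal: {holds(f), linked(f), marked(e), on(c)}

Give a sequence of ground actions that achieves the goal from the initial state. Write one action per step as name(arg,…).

step(c,a); step(e,c); swap(e,e)

1. step(c,a)  →  {at(c), holds(f), linked(e), linked(f), marked(c), on(c)}
2. step(e,c)  →  {at(e), holds(f), linked(e), linked(f), marked(c), on(c), on(e)}
3. swap(e,e)  →  {at(e), holds(f), linked(e), linked(f), marked(c), marked(e), on(c)}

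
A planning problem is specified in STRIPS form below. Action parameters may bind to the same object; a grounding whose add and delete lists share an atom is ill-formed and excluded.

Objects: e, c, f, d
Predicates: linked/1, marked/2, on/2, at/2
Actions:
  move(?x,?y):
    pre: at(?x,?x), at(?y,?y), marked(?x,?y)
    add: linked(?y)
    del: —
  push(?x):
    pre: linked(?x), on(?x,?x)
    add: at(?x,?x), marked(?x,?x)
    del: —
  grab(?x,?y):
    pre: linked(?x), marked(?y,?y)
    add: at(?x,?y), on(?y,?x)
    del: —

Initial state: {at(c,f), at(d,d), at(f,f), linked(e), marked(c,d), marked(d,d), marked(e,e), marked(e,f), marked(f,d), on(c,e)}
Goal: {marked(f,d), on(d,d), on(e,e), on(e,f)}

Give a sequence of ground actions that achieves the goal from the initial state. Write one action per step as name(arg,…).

1. move(f,d)  →  {at(c,f), at(d,d), at(f,f), linked(d), linked(e), marked(c,d), marked(d,d), marked(e,e), marked(e,f), marked(f,d), on(c,e)}
2. grab(e,e)  →  {at(c,f), at(d,d), at(e,e), at(f,f), linked(d), linked(e), marked(c,d), marked(d,d), marked(e,e), marked(e,f), marked(f,d), on(c,e), on(e,e)}
3. move(e,f)  →  {at(c,f), at(d,d), at(e,e), at(f,f), linked(d), linked(e), linked(f), marked(c,d), marked(d,d), marked(e,e), marked(e,f), marked(f,d), on(c,e), on(e,e)}
4. grab(f,e)  →  {at(c,f), at(d,d), at(e,e), at(f,e), at(f,f), linked(d), linked(e), linked(f), marked(c,d), marked(d,d), marked(e,e), marked(e,f), marked(f,d), on(c,e), on(e,e), on(e,f)}
5. grab(d,d)  →  {at(c,f), at(d,d), at(e,e), at(f,e), at(f,f), linked(d), linked(e), linked(f), marked(c,d), marked(d,d), marked(e,e), marked(e,f), marked(f,d), on(c,e), on(d,d), on(e,e), on(e,f)}

move(f,d); grab(e,e); move(e,f); grab(f,e); grab(d,d)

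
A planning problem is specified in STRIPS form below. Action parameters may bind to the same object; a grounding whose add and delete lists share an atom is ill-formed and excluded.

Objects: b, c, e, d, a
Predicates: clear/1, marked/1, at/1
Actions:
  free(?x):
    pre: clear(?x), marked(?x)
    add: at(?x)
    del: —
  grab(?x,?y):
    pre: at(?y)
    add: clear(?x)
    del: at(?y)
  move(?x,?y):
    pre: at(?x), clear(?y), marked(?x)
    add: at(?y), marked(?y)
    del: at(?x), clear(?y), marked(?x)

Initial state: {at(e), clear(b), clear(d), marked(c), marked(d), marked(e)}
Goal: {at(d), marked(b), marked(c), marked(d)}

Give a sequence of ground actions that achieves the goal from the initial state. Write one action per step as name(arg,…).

1. free(d)  →  {at(d), at(e), clear(b), clear(d), marked(c), marked(d), marked(e)}
2. move(e,b)  →  {at(b), at(d), clear(d), marked(b), marked(c), marked(d)}

free(d); move(e,b)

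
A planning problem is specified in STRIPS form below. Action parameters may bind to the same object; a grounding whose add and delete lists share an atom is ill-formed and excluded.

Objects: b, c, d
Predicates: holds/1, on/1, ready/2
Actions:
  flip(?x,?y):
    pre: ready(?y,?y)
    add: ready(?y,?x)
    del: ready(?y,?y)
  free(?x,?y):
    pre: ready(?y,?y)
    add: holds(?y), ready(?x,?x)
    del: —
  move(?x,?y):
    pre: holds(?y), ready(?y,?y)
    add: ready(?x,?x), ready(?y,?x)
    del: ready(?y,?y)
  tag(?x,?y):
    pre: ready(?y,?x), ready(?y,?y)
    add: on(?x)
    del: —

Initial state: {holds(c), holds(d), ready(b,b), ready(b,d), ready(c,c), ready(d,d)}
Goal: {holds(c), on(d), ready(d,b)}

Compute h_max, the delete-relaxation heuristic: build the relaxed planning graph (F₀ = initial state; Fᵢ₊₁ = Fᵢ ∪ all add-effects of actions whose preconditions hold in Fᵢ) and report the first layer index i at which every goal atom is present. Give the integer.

1

F0 = init (6 atoms)
F1 = F0 ∪ {holds(b), on(b), on(c), on(d), ready(b,c), ready(c,b), ready(c,d), ready(d,b), ready(d,c)}  (15 atoms)
goal ⊆ F1  ⇒  h_max = 1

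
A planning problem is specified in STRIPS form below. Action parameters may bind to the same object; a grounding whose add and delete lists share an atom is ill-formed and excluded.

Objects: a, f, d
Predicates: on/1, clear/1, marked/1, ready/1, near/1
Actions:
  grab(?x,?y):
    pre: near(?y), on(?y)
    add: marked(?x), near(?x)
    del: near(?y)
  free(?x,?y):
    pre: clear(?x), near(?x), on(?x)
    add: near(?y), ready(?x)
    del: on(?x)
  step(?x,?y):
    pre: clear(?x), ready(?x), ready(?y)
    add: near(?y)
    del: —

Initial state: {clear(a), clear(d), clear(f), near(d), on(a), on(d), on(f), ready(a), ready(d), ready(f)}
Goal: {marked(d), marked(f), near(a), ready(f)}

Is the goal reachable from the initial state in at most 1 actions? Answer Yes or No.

1. grab(f,d)  →  {clear(a), clear(d), clear(f), marked(f), near(f), on(a), on(d), on(f), ready(a), ready(d), ready(f)}
2. grab(d,f)  →  {clear(a), clear(d), clear(f), marked(d), marked(f), near(d), on(a), on(d), on(f), ready(a), ready(d), ready(f)}
3. grab(a,d)  →  {clear(a), clear(d), clear(f), marked(a), marked(d), marked(f), near(a), on(a), on(d), on(f), ready(a), ready(d), ready(f)}
optimal plan length = 3; 3 > 1

No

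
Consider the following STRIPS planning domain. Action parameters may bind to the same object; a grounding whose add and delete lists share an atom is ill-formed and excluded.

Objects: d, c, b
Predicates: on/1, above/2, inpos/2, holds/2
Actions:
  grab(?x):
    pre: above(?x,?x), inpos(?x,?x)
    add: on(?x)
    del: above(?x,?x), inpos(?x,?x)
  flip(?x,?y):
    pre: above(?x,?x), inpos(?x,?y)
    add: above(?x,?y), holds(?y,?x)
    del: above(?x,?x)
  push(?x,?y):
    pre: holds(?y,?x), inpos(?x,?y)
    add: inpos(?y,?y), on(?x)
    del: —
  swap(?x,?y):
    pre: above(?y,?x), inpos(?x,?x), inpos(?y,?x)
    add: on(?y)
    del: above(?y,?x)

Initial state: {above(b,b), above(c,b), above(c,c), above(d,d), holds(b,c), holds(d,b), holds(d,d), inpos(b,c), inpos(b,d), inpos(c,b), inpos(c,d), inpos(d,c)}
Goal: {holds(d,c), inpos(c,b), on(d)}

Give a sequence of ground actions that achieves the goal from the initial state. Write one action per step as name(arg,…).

flip(d,c); flip(c,d); push(d,c)

1. flip(d,c)  →  {above(b,b), above(c,b), above(c,c), above(d,c), holds(b,c), holds(c,d), holds(d,b), holds(d,d), inpos(b,c), inpos(b,d), inpos(c,b), inpos(c,d), inpos(d,c)}
2. flip(c,d)  →  {above(b,b), above(c,b), above(c,d), above(d,c), holds(b,c), holds(c,d), holds(d,b), holds(d,c), holds(d,d), inpos(b,c), inpos(b,d), inpos(c,b), inpos(c,d), inpos(d,c)}
3. push(d,c)  →  {above(b,b), above(c,b), above(c,d), above(d,c), holds(b,c), holds(c,d), holds(d,b), holds(d,c), holds(d,d), inpos(b,c), inpos(b,d), inpos(c,b), inpos(c,c), inpos(c,d), inpos(d,c), on(d)}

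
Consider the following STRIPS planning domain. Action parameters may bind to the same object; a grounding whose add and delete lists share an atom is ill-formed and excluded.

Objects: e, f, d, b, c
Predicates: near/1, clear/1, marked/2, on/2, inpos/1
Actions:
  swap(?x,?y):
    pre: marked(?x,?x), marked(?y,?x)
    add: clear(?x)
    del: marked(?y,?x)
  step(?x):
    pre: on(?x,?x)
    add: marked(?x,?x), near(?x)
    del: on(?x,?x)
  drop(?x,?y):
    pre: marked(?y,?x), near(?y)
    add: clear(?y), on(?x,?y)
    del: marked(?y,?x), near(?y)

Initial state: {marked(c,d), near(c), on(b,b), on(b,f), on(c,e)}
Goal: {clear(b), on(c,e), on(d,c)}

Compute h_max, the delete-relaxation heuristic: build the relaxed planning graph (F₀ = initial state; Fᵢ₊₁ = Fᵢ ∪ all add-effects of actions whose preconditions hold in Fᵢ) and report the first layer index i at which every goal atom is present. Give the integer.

F0 = init (5 atoms)
F1 = F0 ∪ {clear(c), marked(b,b), near(b), on(d,c)}  (9 atoms)
F2 = F1 ∪ {clear(b)}  (10 atoms)
goal ⊆ F2  ⇒  h_max = 2

2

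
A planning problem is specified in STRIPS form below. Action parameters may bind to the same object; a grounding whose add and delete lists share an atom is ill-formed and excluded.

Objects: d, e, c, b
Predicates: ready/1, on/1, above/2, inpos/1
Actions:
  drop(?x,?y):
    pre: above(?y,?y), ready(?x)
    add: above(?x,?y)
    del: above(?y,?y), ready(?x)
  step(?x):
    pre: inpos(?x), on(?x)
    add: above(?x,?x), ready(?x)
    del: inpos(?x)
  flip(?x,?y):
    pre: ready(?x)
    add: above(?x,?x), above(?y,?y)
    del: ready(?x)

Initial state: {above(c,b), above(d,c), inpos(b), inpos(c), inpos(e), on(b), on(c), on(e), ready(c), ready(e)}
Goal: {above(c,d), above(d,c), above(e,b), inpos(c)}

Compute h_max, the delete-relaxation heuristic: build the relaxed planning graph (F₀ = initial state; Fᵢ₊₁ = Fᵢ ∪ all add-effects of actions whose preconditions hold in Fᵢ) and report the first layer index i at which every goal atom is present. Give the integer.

F0 = init (10 atoms)
F1 = F0 ∪ {above(b,b), above(c,c), above(d,d), above(e,e), ready(b)}  (15 atoms)
F2 = F1 ∪ {above(b,c), above(b,d), above(b,e), above(c,d), above(c,e), above(e,b), above(e,c), above(e,d)}  (23 atoms)
goal ⊆ F2  ⇒  h_max = 2

2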